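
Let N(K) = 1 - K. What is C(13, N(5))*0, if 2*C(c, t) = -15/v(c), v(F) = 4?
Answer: 0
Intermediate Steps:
C(c, t) = -15/8 (C(c, t) = (-15/4)/2 = (-15*¼)/2 = (½)*(-15/4) = -15/8)
C(13, N(5))*0 = -15/8*0 = 0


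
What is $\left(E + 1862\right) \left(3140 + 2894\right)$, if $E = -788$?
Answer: $6480516$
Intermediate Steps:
$\left(E + 1862\right) \left(3140 + 2894\right) = \left(-788 + 1862\right) \left(3140 + 2894\right) = 1074 \cdot 6034 = 6480516$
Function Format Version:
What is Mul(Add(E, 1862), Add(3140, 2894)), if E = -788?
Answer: 6480516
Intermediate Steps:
Mul(Add(E, 1862), Add(3140, 2894)) = Mul(Add(-788, 1862), Add(3140, 2894)) = Mul(1074, 6034) = 6480516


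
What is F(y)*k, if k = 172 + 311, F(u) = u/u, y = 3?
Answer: 483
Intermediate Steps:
F(u) = 1
k = 483
F(y)*k = 1*483 = 483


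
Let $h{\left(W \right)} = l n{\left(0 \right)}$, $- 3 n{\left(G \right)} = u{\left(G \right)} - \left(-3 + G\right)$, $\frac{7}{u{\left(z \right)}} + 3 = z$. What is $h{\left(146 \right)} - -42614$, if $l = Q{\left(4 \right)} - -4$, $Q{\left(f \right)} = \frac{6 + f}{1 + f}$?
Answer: $\frac{127838}{3} \approx 42613.0$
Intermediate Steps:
$Q{\left(f \right)} = \frac{6 + f}{1 + f}$
$l = 6$ ($l = \frac{6 + 4}{1 + 4} - -4 = \frac{1}{5} \cdot 10 + 4 = 2 + 4 = 6$)
$u{\left(z \right)} = \frac{7}{-3 + z}$
$n{\left(G \right)} = -1 - \frac{7}{3 \left(-3 + G\right)} + \frac{G}{3}$ ($n{\left(G \right)} = - \frac{\frac{7}{-3 + G} - \left(-3 + G\right)}{3} = - \frac{3 - G + \frac{7}{-3 + G}}{3} = -1 - \frac{7}{3 \left(-3 + G\right)} + \frac{G}{3}$)
$h{\left(W \right)} = - \frac{4}{3}$ ($h{\left(W \right)} = 6 \frac{-7 + \left(-3 + 0\right)^{2}}{3 \left(-3 + 0\right)} = 6 \frac{-7 + \left(-3\right)^{2}}{3 \left(-3\right)} = 6 \cdot \frac{1}{3} \left(- \frac{1}{3}\right) \left(-7 + 9\right) = 6 \cdot \frac{1}{3} \left(- \frac{1}{3}\right) 2 = 6 \left(- \frac{2}{9}\right) = - \frac{4}{3}$)
$h{\left(146 \right)} - -42614 = - \frac{4}{3} - -42614 = - \frac{4}{3} + 42614 = \frac{127838}{3}$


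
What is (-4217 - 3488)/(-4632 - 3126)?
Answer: 7705/7758 ≈ 0.99317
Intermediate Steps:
(-4217 - 3488)/(-4632 - 3126) = -7705/(-7758) = -7705*(-1/7758) = 7705/7758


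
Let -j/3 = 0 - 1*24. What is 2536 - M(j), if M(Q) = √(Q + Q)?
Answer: 2524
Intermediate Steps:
j = 72 (j = -3*(0 - 1*24) = -3*(0 - 24) = -3*(-24) = 72)
M(Q) = √2*√Q (M(Q) = √(2*Q) = √2*√Q)
2536 - M(j) = 2536 - √2*√72 = 2536 - √2*6*√2 = 2536 - 1*12 = 2536 - 12 = 2524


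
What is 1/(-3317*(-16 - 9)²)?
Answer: -1/2073125 ≈ -4.8236e-7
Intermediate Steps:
1/(-3317*(-16 - 9)²) = 1/(-3317*(-25)²) = 1/(-3317*625) = 1/(-2073125) = -1/2073125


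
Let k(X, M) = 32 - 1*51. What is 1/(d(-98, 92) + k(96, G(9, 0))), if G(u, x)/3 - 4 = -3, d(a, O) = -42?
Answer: -1/61 ≈ -0.016393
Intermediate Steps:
G(u, x) = 3 (G(u, x) = 12 + 3*(-3) = 12 - 9 = 3)
k(X, M) = -19 (k(X, M) = 32 - 51 = -19)
1/(d(-98, 92) + k(96, G(9, 0))) = 1/(-42 - 19) = 1/(-61) = -1/61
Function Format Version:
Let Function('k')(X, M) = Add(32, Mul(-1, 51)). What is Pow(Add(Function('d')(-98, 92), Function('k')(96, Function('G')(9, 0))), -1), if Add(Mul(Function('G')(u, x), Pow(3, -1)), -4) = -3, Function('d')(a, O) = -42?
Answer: Rational(-1, 61) ≈ -0.016393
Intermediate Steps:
Function('G')(u, x) = 3 (Function('G')(u, x) = Add(12, Mul(3, -3)) = Add(12, -9) = 3)
Function('k')(X, M) = -19 (Function('k')(X, M) = Add(32, -51) = -19)
Pow(Add(Function('d')(-98, 92), Function('k')(96, Function('G')(9, 0))), -1) = Pow(Add(-42, -19), -1) = Pow(-61, -1) = Rational(-1, 61)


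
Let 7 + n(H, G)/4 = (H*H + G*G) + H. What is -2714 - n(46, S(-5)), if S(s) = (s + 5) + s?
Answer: -11434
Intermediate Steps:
S(s) = 5 + 2*s (S(s) = (5 + s) + s = 5 + 2*s)
n(H, G) = -28 + 4*H + 4*G**2 + 4*H**2 (n(H, G) = -28 + 4*((H*H + G*G) + H) = -28 + 4*((H**2 + G**2) + H) = -28 + 4*((G**2 + H**2) + H) = -28 + 4*(H + G**2 + H**2) = -28 + (4*H + 4*G**2 + 4*H**2) = -28 + 4*H + 4*G**2 + 4*H**2)
-2714 - n(46, S(-5)) = -2714 - (-28 + 4*46 + 4*(5 + 2*(-5))**2 + 4*46**2) = -2714 - (-28 + 184 + 4*(5 - 10)**2 + 4*2116) = -2714 - (-28 + 184 + 4*(-5)**2 + 8464) = -2714 - (-28 + 184 + 4*25 + 8464) = -2714 - (-28 + 184 + 100 + 8464) = -2714 - 1*8720 = -2714 - 8720 = -11434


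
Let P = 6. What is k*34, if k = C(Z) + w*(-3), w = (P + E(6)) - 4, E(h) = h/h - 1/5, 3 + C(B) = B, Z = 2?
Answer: -1598/5 ≈ -319.60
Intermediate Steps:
C(B) = -3 + B
E(h) = ⅘ (E(h) = 1 - 1*⅕ = 1 - ⅕ = ⅘)
w = 14/5 (w = (6 + ⅘) - 4 = 34/5 - 4 = 14/5 ≈ 2.8000)
k = -47/5 (k = (-3 + 2) + (14/5)*(-3) = -1 - 42/5 = -47/5 ≈ -9.4000)
k*34 = -47/5*34 = -1598/5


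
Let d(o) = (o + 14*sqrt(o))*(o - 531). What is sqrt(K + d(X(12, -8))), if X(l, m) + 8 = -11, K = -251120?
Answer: sqrt(-240670 - 7700*I*sqrt(19)) ≈ 34.125 - 491.77*I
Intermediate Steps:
X(l, m) = -19 (X(l, m) = -8 - 11 = -19)
d(o) = (-531 + o)*(o + 14*sqrt(o)) (d(o) = (o + 14*sqrt(o))*(-531 + o) = (-531 + o)*(o + 14*sqrt(o)))
sqrt(K + d(X(12, -8))) = sqrt(-251120 + ((-19)**2 - 7434*I*sqrt(19) - 531*(-19) + 14*(-19)**(3/2))) = sqrt(-251120 + (361 - 7434*I*sqrt(19) + 10089 + 14*(-19*I*sqrt(19)))) = sqrt(-251120 + (361 - 7434*I*sqrt(19) + 10089 - 266*I*sqrt(19))) = sqrt(-251120 + (10450 - 7700*I*sqrt(19))) = sqrt(-240670 - 7700*I*sqrt(19))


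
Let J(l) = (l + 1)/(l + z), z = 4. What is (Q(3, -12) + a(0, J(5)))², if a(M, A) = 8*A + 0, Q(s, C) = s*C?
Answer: 8464/9 ≈ 940.44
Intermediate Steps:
Q(s, C) = C*s
J(l) = (1 + l)/(4 + l) (J(l) = (l + 1)/(l + 4) = (1 + l)/(4 + l))
a(M, A) = 8*A
(Q(3, -12) + a(0, J(5)))² = (-12*3 + 8*((1 + 5)/(4 + 5)))² = (-36 + 8*(6/9))² = (-36 + 8*((⅑)*6))² = (-36 + 8*(⅔))² = (-36 + 16/3)² = (-92/3)² = 8464/9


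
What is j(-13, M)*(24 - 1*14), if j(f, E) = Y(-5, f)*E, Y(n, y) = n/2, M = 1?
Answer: -25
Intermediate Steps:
Y(n, y) = n/2 (Y(n, y) = n*(1/2) = n/2)
j(f, E) = -5*E/2 (j(f, E) = ((1/2)*(-5))*E = -5*E/2)
j(-13, M)*(24 - 1*14) = (-5/2*1)*(24 - 1*14) = -5*(24 - 14)/2 = -5/2*10 = -25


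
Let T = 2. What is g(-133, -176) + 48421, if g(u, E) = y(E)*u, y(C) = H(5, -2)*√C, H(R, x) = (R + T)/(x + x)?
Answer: 48421 + 931*I*√11 ≈ 48421.0 + 3087.8*I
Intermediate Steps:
H(R, x) = (2 + R)/(2*x) (H(R, x) = (R + 2)/(x + x) = (2 + R)/((2*x)) = (2 + R)*(1/(2*x)) = (2 + R)/(2*x))
y(C) = -7*√C/4 (y(C) = ((½)*(2 + 5)/(-2))*√C = ((½)*(-½)*7)*√C = -7*√C/4)
g(u, E) = -7*u*√E/4 (g(u, E) = (-7*√E/4)*u = -7*u*√E/4)
g(-133, -176) + 48421 = -7/4*(-133)*√(-176) + 48421 = -7/4*(-133)*4*I*√11 + 48421 = 931*I*√11 + 48421 = 48421 + 931*I*√11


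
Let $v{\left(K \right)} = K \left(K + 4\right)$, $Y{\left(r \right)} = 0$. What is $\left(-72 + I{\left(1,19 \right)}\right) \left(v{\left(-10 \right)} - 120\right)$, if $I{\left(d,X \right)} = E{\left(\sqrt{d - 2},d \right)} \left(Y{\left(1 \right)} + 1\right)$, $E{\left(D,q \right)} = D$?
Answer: $4320 - 60 i \approx 4320.0 - 60.0 i$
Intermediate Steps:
$I{\left(d,X \right)} = \sqrt{-2 + d}$ ($I{\left(d,X \right)} = \sqrt{d - 2} \left(0 + 1\right) = \sqrt{-2 + d} 1 = \sqrt{-2 + d}$)
$v{\left(K \right)} = K \left(4 + K\right)$
$\left(-72 + I{\left(1,19 \right)}\right) \left(v{\left(-10 \right)} - 120\right) = \left(-72 + \sqrt{-2 + 1}\right) \left(- 10 \left(4 - 10\right) - 120\right) = \left(-72 + \sqrt{-1}\right) \left(\left(-10\right) \left(-6\right) - 120\right) = \left(-72 + i\right) \left(60 - 120\right) = \left(-72 + i\right) \left(-60\right) = 4320 - 60 i$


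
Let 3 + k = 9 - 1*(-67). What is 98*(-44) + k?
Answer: -4239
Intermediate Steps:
k = 73 (k = -3 + (9 - 1*(-67)) = -3 + (9 + 67) = -3 + 76 = 73)
98*(-44) + k = 98*(-44) + 73 = -4312 + 73 = -4239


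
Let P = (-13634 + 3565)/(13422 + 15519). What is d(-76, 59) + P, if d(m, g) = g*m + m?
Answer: -131981029/28941 ≈ -4560.3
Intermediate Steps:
P = -10069/28941 ≈ -0.34791
d(m, g) = m + g*m
d(-76, 59) + P = -76*(1 + 59) - 10069/28941 = -76*60 - 10069/28941 = -4560 - 10069/28941 = -131981029/28941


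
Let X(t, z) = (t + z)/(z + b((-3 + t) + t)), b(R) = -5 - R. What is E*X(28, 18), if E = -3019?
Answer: 69437/20 ≈ 3471.9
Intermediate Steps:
X(t, z) = (t + z)/(-2 + z - 2*t) (X(t, z) = (t + z)/(z + (-5 - ((-3 + t) + t))) = (t + z)/(z + (-5 - (-3 + 2*t))) = (t + z)/(z + (-5 + (3 - 2*t))) = (t + z)/(z + (-2 - 2*t)) = (t + z)/(-2 + z - 2*t))
E*X(28, 18) = -3019*(28 + 18)/(-2 + 18 - 2*28) = -3019*46/(-2 + 18 - 56) = -3019*46/(-40) = -(-3019)*46/40 = -3019*(-23/20) = 69437/20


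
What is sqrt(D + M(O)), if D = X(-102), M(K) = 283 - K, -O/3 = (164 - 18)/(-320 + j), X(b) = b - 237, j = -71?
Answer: I*sqrt(8732594)/391 ≈ 7.5578*I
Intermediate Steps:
X(b) = -237 + b
O = 438/391 (O = -3*(164 - 18)/(-320 - 71) = -438/(-391) = -438*(-1)/391 = -3*(-146/391) = 438/391 ≈ 1.1202)
D = -339 (D = -237 - 102 = -339)
sqrt(D + M(O)) = sqrt(-339 + (283 - 1*438/391)) = sqrt(-339 + (283 - 438/391)) = sqrt(-339 + 110215/391) = sqrt(-22334/391) = I*sqrt(8732594)/391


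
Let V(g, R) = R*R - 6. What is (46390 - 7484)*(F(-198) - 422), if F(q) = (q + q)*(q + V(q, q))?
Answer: -600880682332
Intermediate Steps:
V(g, R) = -6 + R² (V(g, R) = R² - 6 = -6 + R²)
F(q) = 2*q*(-6 + q + q²) (F(q) = (q + q)*(q + (-6 + q²)) = (2*q)*(-6 + q + q²) = 2*q*(-6 + q + q²))
(46390 - 7484)*(F(-198) - 422) = (46390 - 7484)*(2*(-198)*(-6 - 198 + (-198)²) - 422) = 38906*(2*(-198)*(-6 - 198 + 39204) - 422) = 38906*(2*(-198)*39000 - 422) = 38906*(-15444000 - 422) = 38906*(-15444422) = -600880682332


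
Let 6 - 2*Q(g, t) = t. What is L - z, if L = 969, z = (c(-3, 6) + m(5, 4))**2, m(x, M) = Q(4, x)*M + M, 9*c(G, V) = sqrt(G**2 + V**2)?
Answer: 8392/9 - 4*sqrt(5) ≈ 923.50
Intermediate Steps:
Q(g, t) = 3 - t/2
c(G, V) = sqrt(G**2 + V**2)/9
m(x, M) = M + M*(3 - x/2) (m(x, M) = (3 - x/2)*M + M = M*(3 - x/2) + M = M + M*(3 - x/2))
z = (6 + sqrt(5)/3)**2 (z = (sqrt((-3)**2 + 6**2)/9 + (1/2)*4*(8 - 1*5))**2 = (sqrt(9 + 36)/9 + (1/2)*4*(8 - 5))**2 = (sqrt(45)/9 + (1/2)*4*3)**2 = ((3*sqrt(5))/9 + 6)**2 = (sqrt(5)/3 + 6)**2 = (6 + sqrt(5)/3)**2 ≈ 45.500)
L - z = 969 - (18 + sqrt(5))**2/9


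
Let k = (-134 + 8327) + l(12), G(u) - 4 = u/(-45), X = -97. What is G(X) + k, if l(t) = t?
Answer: 369502/45 ≈ 8211.2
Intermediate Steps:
G(u) = 4 - u/45 (G(u) = 4 + u/(-45) = 4 + u*(-1/45) = 4 - u/45)
k = 8205 (k = (-134 + 8327) + 12 = 8193 + 12 = 8205)
G(X) + k = (4 - 1/45*(-97)) + 8205 = (4 + 97/45) + 8205 = 277/45 + 8205 = 369502/45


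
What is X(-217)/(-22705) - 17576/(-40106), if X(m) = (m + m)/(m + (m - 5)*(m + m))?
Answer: 88392512326/201699390695 ≈ 0.43824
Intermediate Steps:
X(m) = 2*m/(m + 2*m*(-5 + m)) (X(m) = (2*m)/(m + (-5 + m)*(2*m)) = (2*m)/(m + 2*m*(-5 + m)) = 2*m/(m + 2*m*(-5 + m)))
X(-217)/(-22705) - 17576/(-40106) = (2/(-9 + 2*(-217)))/(-22705) - 17576/(-40106) = (2/(-9 - 434))*(-1/22705) - 17576*(-1/40106) = (2/(-443))*(-1/22705) + 8788/20053 = (2*(-1/443))*(-1/22705) + 8788/20053 = -2/443*(-1/22705) + 8788/20053 = 2/10058315 + 8788/20053 = 88392512326/201699390695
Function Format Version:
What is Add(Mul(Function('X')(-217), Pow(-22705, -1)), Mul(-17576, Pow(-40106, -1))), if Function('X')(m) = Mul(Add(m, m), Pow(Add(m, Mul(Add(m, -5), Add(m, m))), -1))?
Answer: Rational(88392512326, 201699390695) ≈ 0.43824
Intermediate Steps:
Function('X')(m) = Mul(2, m, Pow(Add(m, Mul(2, m, Add(-5, m))), -1)) (Function('X')(m) = Mul(Mul(2, m), Pow(Add(m, Mul(Add(-5, m), Mul(2, m))), -1)) = Mul(Mul(2, m), Pow(Add(m, Mul(2, m, Add(-5, m))), -1)) = Mul(2, m, Pow(Add(m, Mul(2, m, Add(-5, m))), -1)))
Add(Mul(Function('X')(-217), Pow(-22705, -1)), Mul(-17576, Pow(-40106, -1))) = Add(Mul(Mul(2, Pow(Add(-9, Mul(2, -217)), -1)), Pow(-22705, -1)), Mul(-17576, Pow(-40106, -1))) = Add(Mul(Mul(2, Pow(Add(-9, -434), -1)), Rational(-1, 22705)), Mul(-17576, Rational(-1, 40106))) = Add(Mul(Mul(2, Pow(-443, -1)), Rational(-1, 22705)), Rational(8788, 20053)) = Add(Mul(Mul(2, Rational(-1, 443)), Rational(-1, 22705)), Rational(8788, 20053)) = Add(Mul(Rational(-2, 443), Rational(-1, 22705)), Rational(8788, 20053)) = Add(Rational(2, 10058315), Rational(8788, 20053)) = Rational(88392512326, 201699390695)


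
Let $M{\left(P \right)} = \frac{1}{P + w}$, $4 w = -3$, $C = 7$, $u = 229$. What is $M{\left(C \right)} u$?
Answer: $\frac{916}{25} \approx 36.64$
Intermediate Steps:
$w = - \frac{3}{4}$ ($w = \frac{1}{4} \left(-3\right) = - \frac{3}{4} \approx -0.75$)
$M{\left(P \right)} = \frac{1}{- \frac{3}{4} + P}$ ($M{\left(P \right)} = \frac{1}{P - \frac{3}{4}} = \frac{1}{- \frac{3}{4} + P}$)
$M{\left(C \right)} u = \frac{4}{-3 + 4 \cdot 7} \cdot 229 = \frac{4}{-3 + 28} \cdot 229 = \frac{4}{25} \cdot 229 = \frac{916}{25}$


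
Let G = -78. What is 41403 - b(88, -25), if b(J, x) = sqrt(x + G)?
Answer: 41403 - I*sqrt(103) ≈ 41403.0 - 10.149*I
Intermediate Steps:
b(J, x) = sqrt(-78 + x) (b(J, x) = sqrt(x - 78) = sqrt(-78 + x))
41403 - b(88, -25) = 41403 - sqrt(-78 - 25) = 41403 - sqrt(-103) = 41403 - I*sqrt(103)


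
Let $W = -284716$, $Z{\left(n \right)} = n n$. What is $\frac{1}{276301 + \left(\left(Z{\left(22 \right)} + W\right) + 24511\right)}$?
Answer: $\frac{1}{16580} \approx 6.0314 \cdot 10^{-5}$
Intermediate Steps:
$Z{\left(n \right)} = n^{2}$
$\frac{1}{276301 + \left(\left(Z{\left(22 \right)} + W\right) + 24511\right)} = \frac{1}{276301 + \left(\left(22^{2} - 284716\right) + 24511\right)} = \frac{1}{276301 + \left(\left(484 - 284716\right) + 24511\right)} = \frac{1}{276301 + \left(-284232 + 24511\right)} = \frac{1}{276301 - 259721} = \frac{1}{16580}$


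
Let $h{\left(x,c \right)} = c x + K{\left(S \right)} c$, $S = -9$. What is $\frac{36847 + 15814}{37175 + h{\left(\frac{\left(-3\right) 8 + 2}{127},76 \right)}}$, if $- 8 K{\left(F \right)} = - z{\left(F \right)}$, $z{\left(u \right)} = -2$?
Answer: $\frac{6687947}{4717140} \approx 1.4178$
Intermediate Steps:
$K{\left(F \right)} = - \frac{1}{4}$ ($K{\left(F \right)} = - \frac{\left(-1\right) \left(-2\right)}{8} = \left(- \frac{1}{8}\right) 2 = - \frac{1}{4}$)
$h{\left(x,c \right)} = - \frac{c}{4} + c x$ ($h{\left(x,c \right)} = c x - \frac{c}{4} = - \frac{c}{4} + c x$)
$\frac{36847 + 15814}{37175 + h{\left(\frac{\left(-3\right) 8 + 2}{127},76 \right)}} = \frac{36847 + 15814}{37175 + 76 \left(- \frac{1}{4} + \frac{\left(-3\right) 8 + 2}{127}\right)} = \frac{52661}{37175 + 76 \left(- \frac{1}{4} + \left(-24 + 2\right) \frac{1}{127}\right)} = \frac{52661}{37175 + 76 \left(- \frac{1}{4} - \frac{22}{127}\right)} = \frac{52661}{37175 + 76 \left(- \frac{215}{508}\right)} = \frac{52661}{37175 - \frac{4085}{127}} = \frac{52661}{\frac{4717140}{127}} = 52661 \cdot \frac{127}{4717140} = \frac{6687947}{4717140}$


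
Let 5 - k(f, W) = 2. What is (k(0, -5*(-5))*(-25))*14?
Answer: -1050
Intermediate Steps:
k(f, W) = 3 (k(f, W) = 5 - 1*2 = 5 - 2 = 3)
(k(0, -5*(-5))*(-25))*14 = (3*(-25))*14 = -75*14 = -1050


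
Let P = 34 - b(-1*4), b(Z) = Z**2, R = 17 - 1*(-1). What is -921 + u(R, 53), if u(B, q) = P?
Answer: -903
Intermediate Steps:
R = 18 (R = 17 + 1 = 18)
P = 18 (P = 34 - (-1*4)**2 = 34 - 1*(-4)**2 = 34 - 1*16 = 34 - 16 = 18)
u(B, q) = 18
-921 + u(R, 53) = -921 + 18 = -903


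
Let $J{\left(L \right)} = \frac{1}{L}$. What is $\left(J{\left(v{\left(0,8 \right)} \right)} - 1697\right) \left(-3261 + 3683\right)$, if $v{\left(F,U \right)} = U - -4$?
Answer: $- \frac{4296593}{6} \approx -7.161 \cdot 10^{5}$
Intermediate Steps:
$v{\left(F,U \right)} = 4 + U$ ($v{\left(F,U \right)} = U + 4 = 4 + U$)
$\left(J{\left(v{\left(0,8 \right)} \right)} - 1697\right) \left(-3261 + 3683\right) = \left(\frac{1}{4 + 8} - 1697\right) \left(-3261 + 3683\right) = \left(\frac{1}{12} - 1697\right) 422 = \left(- \frac{20363}{12}\right) 422 = - \frac{4296593}{6}$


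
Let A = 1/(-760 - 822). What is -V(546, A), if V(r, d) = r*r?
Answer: -298116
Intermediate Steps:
A = -1/1582 (A = 1/(-1582) = -1/1582 ≈ -0.00063211)
V(r, d) = r²
-V(546, A) = -1*546² = -1*298116 = -298116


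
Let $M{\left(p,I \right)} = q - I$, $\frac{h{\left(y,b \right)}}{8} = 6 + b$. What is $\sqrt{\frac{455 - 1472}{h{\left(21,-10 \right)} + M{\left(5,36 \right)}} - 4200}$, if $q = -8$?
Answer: $\frac{i \sqrt{6045477}}{38} \approx 64.704 i$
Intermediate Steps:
$h{\left(y,b \right)} = 48 + 8 b$ ($h{\left(y,b \right)} = 8 \left(6 + b\right) = 48 + 8 b$)
$M{\left(p,I \right)} = -8 - I$
$\sqrt{\frac{455 - 1472}{h{\left(21,-10 \right)} + M{\left(5,36 \right)}} - 4200} = \sqrt{\frac{455 - 1472}{\left(48 + 8 \left(-10\right)\right) - 44} - 4200} = \sqrt{- \frac{1017}{\left(48 - 80\right) - 44} - 4200} = \sqrt{- \frac{1017}{-32 - 44} - 4200} = \sqrt{- \frac{1017}{-76} - 4200} = \sqrt{\left(-1017\right) \left(- \frac{1}{76}\right) - 4200} = \sqrt{\frac{1017}{76} - 4200} = \sqrt{- \frac{318183}{76}} = \frac{i \sqrt{6045477}}{38}$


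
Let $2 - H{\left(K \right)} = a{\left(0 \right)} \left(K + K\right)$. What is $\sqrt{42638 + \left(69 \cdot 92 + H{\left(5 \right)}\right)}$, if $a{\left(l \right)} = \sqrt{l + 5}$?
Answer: $\sqrt{48988 - 10 \sqrt{5}} \approx 221.28$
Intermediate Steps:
$a{\left(l \right)} = \sqrt{5 + l}$
$H{\left(K \right)} = 2 - 2 K \sqrt{5}$ ($H{\left(K \right)} = 2 - \sqrt{5 + 0} \left(K + K\right) = 2 - \sqrt{5} \cdot 2 K = 2 - 2 K \sqrt{5}$)
$\sqrt{42638 + \left(69 \cdot 92 + H{\left(5 \right)}\right)} = \sqrt{42638 + \left(69 \cdot 92 + \left(2 - 10 \sqrt{5}\right)\right)} = \sqrt{42638 + \left(6348 + \left(2 - 10 \sqrt{5}\right)\right)} = \sqrt{42638 + \left(6350 - 10 \sqrt{5}\right)} = \sqrt{48988 - 10 \sqrt{5}}$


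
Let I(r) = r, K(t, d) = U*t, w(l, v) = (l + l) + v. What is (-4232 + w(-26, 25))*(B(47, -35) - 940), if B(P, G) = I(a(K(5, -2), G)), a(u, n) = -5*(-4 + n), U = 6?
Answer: 3172955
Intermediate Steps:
w(l, v) = v + 2*l (w(l, v) = 2*l + v = v + 2*l)
K(t, d) = 6*t
a(u, n) = 20 - 5*n
B(P, G) = 20 - 5*G
(-4232 + w(-26, 25))*(B(47, -35) - 940) = (-4232 + (25 + 2*(-26)))*((20 - 5*(-35)) - 940) = (-4232 + (25 - 52))*((20 + 175) - 940) = (-4232 - 27)*(195 - 940) = -4259*(-745) = 3172955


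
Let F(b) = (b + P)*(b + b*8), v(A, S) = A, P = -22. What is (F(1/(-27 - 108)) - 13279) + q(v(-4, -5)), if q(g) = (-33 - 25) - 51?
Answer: -27107729/2025 ≈ -13387.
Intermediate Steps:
F(b) = 9*b*(-22 + b) (F(b) = (b - 22)*(b + b*8) = (-22 + b)*(b + 8*b) = (-22 + b)*(9*b) = 9*b*(-22 + b))
q(g) = -109 (q(g) = -58 - 51 = -109)
(F(1/(-27 - 108)) - 13279) + q(v(-4, -5)) = (9*(-22 + 1/(-27 - 108))/(-27 - 108) - 13279) - 109 = (9*(-22 + 1/(-135))/(-135) - 13279) - 109 = (9*(-1/135)*(-22 - 1/135) - 13279) - 109 = (9*(-1/135)*(-2971/135) - 13279) - 109 = (2971/2025 - 13279) - 109 = -26887004/2025 - 109 = -27107729/2025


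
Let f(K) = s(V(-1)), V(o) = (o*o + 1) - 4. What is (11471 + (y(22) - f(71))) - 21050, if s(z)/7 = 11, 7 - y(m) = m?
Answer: -9671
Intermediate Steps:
y(m) = 7 - m
V(o) = -3 + o² (V(o) = (o² + 1) - 4 = (1 + o²) - 4 = -3 + o²)
s(z) = 77 (s(z) = 7*11 = 77)
f(K) = 77
(11471 + (y(22) - f(71))) - 21050 = (11471 + ((7 - 1*22) - 1*77)) - 21050 = (11471 + ((7 - 22) - 77)) - 21050 = (11471 + (-15 - 77)) - 21050 = (11471 - 92) - 21050 = 11379 - 21050 = -9671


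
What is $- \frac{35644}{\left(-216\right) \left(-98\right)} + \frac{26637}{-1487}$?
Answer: $- \frac{22030523}{1124172} \approx -19.597$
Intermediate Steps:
$- \frac{35644}{\left(-216\right) \left(-98\right)} + \frac{26637}{-1487} = - \frac{35644}{21168} + 26637 \left(- \frac{1}{1487}\right) = \left(-35644\right) \frac{1}{21168} - \frac{26637}{1487} = - \frac{1273}{756} - \frac{26637}{1487} = - \frac{22030523}{1124172}$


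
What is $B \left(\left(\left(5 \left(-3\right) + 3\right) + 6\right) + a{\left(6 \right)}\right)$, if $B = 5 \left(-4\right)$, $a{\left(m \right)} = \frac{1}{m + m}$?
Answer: $\frac{355}{3} \approx 118.33$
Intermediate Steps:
$a{\left(m \right)} = \frac{1}{2 m}$
$B = -20$
$B \left(\left(\left(5 \left(-3\right) + 3\right) + 6\right) + a{\left(6 \right)}\right) = - 20 \left(\left(\left(5 \left(-3\right) + 3\right) + 6\right) + \frac{1}{2 \cdot 6}\right) = - 20 \left(\left(\left(-15 + 3\right) + 6\right) + \frac{1}{2} \cdot \frac{1}{6}\right) = - 20 \left(\left(-12 + 6\right) + \frac{1}{12}\right) = - 20 \left(-6 + \frac{1}{12}\right) = \left(-20\right) \left(- \frac{71}{12}\right) = \frac{355}{3}$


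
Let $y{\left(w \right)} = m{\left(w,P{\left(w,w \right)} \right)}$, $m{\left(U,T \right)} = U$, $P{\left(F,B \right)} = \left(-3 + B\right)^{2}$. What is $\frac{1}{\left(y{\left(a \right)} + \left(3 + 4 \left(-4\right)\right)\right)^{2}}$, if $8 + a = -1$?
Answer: $\frac{1}{484} \approx 0.0020661$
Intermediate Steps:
$a = -9$ ($a = -8 - 1 = -9$)
$y{\left(w \right)} = w$
$\frac{1}{\left(y{\left(a \right)} + \left(3 + 4 \left(-4\right)\right)\right)^{2}} = \frac{1}{\left(-9 + \left(3 + 4 \left(-4\right)\right)\right)^{2}} = \frac{1}{\left(-9 + \left(3 - 16\right)\right)^{2}} = \frac{1}{\left(-9 - 13\right)^{2}} = \frac{1}{\left(-22\right)^{2}} = \frac{1}{484}$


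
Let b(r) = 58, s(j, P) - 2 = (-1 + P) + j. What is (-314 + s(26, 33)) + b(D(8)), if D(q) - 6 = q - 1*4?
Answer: -196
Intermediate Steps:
D(q) = 2 + q (D(q) = 6 + (q - 1*4) = 6 + (q - 4) = 6 + (-4 + q) = 2 + q)
s(j, P) = 1 + P + j (s(j, P) = 2 + ((-1 + P) + j) = 2 + (-1 + P + j) = 1 + P + j)
(-314 + s(26, 33)) + b(D(8)) = (-314 + (1 + 33 + 26)) + 58 = (-314 + 60) + 58 = -254 + 58 = -196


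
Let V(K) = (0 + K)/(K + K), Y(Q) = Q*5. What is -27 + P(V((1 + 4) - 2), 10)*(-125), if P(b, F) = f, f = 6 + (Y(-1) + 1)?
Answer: -277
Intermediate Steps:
Y(Q) = 5*Q
V(K) = ½ (V(K) = K/((2*K)) = K*(1/(2*K)) = ½)
f = 2 (f = 6 + (5*(-1) + 1) = 6 + (-5 + 1) = 6 - 4 = 2)
P(b, F) = 2
-27 + P(V((1 + 4) - 2), 10)*(-125) = -27 + 2*(-125) = -27 - 250 = -277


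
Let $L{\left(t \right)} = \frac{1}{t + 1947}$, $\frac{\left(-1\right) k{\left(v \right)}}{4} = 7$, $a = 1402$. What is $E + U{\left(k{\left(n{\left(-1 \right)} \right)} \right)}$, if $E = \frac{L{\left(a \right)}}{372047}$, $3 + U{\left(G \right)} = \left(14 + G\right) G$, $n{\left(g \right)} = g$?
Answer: $\frac{484688321768}{1245985403} \approx 389.0$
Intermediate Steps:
$k{\left(v \right)} = -28$ ($k{\left(v \right)} = \left(-4\right) 7 = -28$)
$L{\left(t \right)} = \frac{1}{1947 + t}$
$U{\left(G \right)} = -3 + G \left(14 + G\right)$ ($U{\left(G \right)} = -3 + \left(14 + G\right) G = -3 + G \left(14 + G\right)$)
$E = \frac{1}{1245985403}$ ($E = \frac{1}{\left(1947 + 1402\right) 372047} = \frac{1}{3349} \cdot \frac{1}{372047} = \frac{1}{1245985403} \approx 8.0258 \cdot 10^{-10}$)
$E + U{\left(k{\left(n{\left(-1 \right)} \right)} \right)} = \frac{1}{1245985403} + \left(-3 + \left(-28\right)^{2} + 14 \left(-28\right)\right) = \frac{1}{1245985403} - -389 = \frac{1}{1245985403} + 389 = \frac{484688321768}{1245985403}$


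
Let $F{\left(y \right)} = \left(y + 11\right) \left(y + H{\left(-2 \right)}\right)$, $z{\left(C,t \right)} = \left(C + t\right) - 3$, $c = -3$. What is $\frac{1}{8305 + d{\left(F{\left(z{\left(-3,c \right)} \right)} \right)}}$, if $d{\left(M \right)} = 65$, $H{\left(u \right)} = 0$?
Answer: $\frac{1}{8370} \approx 0.00011947$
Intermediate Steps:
$z{\left(C,t \right)} = -3 + C + t$
$F{\left(y \right)} = y \left(11 + y\right)$ ($F{\left(y \right)} = \left(y + 11\right) \left(y + 0\right) = \left(11 + y\right) y = y \left(11 + y\right)$)
$\frac{1}{8305 + d{\left(F{\left(z{\left(-3,c \right)} \right)} \right)}} = \frac{1}{8305 + 65} = \frac{1}{8370}$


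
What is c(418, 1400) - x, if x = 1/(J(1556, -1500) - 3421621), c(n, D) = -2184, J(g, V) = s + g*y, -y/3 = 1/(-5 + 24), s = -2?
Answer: -141993862901/65015505 ≈ -2184.0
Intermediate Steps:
y = -3/19 (y = -3/(-5 + 24) = -3/19 ≈ -0.15789)
J(g, V) = -2 - 3*g/19 (J(g, V) = -2 + g*(-3/19) = -2 - 3*g/19)
x = -19/65015505 (x = 1/((-2 - 3/19*1556) - 3421621) = 1/((-2 - 4668/19) - 3421621) = 1/(-4706/19 - 3421621) = 1/(-65015505/19) = -19/65015505 ≈ -2.9224e-7)
c(418, 1400) - x = -2184 - 1*(-19/65015505) = -2184 + 19/65015505 = -141993862901/65015505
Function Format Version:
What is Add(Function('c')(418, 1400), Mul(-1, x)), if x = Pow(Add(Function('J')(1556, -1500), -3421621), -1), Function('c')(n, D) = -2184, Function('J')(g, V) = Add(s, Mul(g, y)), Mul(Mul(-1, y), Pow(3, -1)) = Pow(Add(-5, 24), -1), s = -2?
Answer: Rational(-141993862901, 65015505) ≈ -2184.0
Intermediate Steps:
y = Rational(-3, 19) (y = Mul(-3, Pow(Add(-5, 24), -1)) = Mul(-3, Pow(19, -1)) = Mul(-3, Rational(1, 19)) = Rational(-3, 19) ≈ -0.15789)
Function('J')(g, V) = Add(-2, Mul(Rational(-3, 19), g)) (Function('J')(g, V) = Add(-2, Mul(g, Rational(-3, 19))) = Add(-2, Mul(Rational(-3, 19), g)))
x = Rational(-19, 65015505) (x = Pow(Add(Add(-2, Mul(Rational(-3, 19), 1556)), -3421621), -1) = Pow(Add(Add(-2, Rational(-4668, 19)), -3421621), -1) = Pow(Add(Rational(-4706, 19), -3421621), -1) = Pow(Rational(-65015505, 19), -1) = Rational(-19, 65015505) ≈ -2.9224e-7)
Add(Function('c')(418, 1400), Mul(-1, x)) = Add(-2184, Mul(-1, Rational(-19, 65015505))) = Add(-2184, Rational(19, 65015505)) = Rational(-141993862901, 65015505)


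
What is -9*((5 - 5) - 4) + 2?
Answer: 38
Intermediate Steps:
-9*((5 - 5) - 4) + 2 = -9*(0 - 4) + 2 = -9*(-4) + 2 = 36 + 2 = 38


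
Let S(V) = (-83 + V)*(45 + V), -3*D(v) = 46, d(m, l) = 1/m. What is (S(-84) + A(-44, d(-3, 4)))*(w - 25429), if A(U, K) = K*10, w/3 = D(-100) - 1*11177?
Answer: -1152328174/3 ≈ -3.8411e+8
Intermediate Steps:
D(v) = -46/3 (D(v) = -⅓*46 = -46/3)
w = -33577 (w = 3*(-46/3 - 1*11177) = 3*(-46/3 - 11177) = 3*(-33577/3) = -33577)
A(U, K) = 10*K
(S(-84) + A(-44, d(-3, 4)))*(w - 25429) = ((-3735 + (-84)² - 38*(-84)) + 10/(-3))*(-33577 - 25429) = ((-3735 + 7056 + 3192) + 10*(-⅓))*(-59006) = (6513 - 10/3)*(-59006) = (19529/3)*(-59006) = -1152328174/3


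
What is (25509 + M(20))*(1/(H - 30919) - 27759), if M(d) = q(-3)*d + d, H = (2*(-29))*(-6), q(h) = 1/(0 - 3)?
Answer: -64976317401130/91713 ≈ -7.0847e+8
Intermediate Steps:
q(h) = -⅓ (q(h) = 1/(-3) = -⅓)
H = 348 (H = -58*(-6) = 348)
M(d) = 2*d/3 (M(d) = -d/3 + d = 2*d/3)
(25509 + M(20))*(1/(H - 30919) - 27759) = (25509 + (⅔)*20)*(1/(348 - 30919) - 27759) = (25509 + 40/3)*(1/(-30571) - 27759) = 76567*(-1/30571 - 27759)/3 = (76567/3)*(-848620390/30571) = -64976317401130/91713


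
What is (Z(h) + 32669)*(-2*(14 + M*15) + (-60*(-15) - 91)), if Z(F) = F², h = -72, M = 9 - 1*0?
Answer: 19342883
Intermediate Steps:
M = 9 (M = 9 + 0 = 9)
(Z(h) + 32669)*(-2*(14 + M*15) + (-60*(-15) - 91)) = ((-72)² + 32669)*(-2*(14 + 9*15) + (-60*(-15) - 91)) = (5184 + 32669)*(-2*(14 + 135) + (900 - 91)) = 37853*(-2*149 + 809) = 37853*(-298 + 809) = 37853*511 = 19342883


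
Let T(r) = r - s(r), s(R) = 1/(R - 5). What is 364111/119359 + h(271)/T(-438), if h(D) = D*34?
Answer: -416550255255/23159584847 ≈ -17.986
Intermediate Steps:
h(D) = 34*D
s(R) = 1/(-5 + R)
T(r) = r - 1/(-5 + r)
364111/119359 + h(271)/T(-438) = 364111/119359 + (34*271)/(((-1 - 438*(-5 - 438))/(-5 - 438))) = 364111*(1/119359) + 9214/(((-1 - 438*(-443))/(-443))) = 364111/119359 + 9214/((-(-1 + 194034)/443)) = 364111/119359 + 9214/((-1/443*194033)) = 364111/119359 + 9214/(-194033/443) = 364111/119359 + 9214*(-443/194033) = 364111/119359 - 4081802/194033 = -416550255255/23159584847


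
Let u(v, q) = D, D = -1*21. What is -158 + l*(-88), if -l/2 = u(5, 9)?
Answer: -3854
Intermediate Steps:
D = -21
u(v, q) = -21
l = 42 (l = -2*(-21) = 42)
-158 + l*(-88) = -158 + 42*(-88) = -158 - 3696 = -3854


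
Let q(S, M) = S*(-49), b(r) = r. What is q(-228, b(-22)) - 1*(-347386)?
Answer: 358558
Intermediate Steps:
q(S, M) = -49*S
q(-228, b(-22)) - 1*(-347386) = -49*(-228) - 1*(-347386) = 11172 + 347386 = 358558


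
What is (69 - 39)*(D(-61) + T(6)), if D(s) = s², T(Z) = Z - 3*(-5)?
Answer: 112260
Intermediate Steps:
T(Z) = 15 + Z (T(Z) = Z + 15 = 15 + Z)
(69 - 39)*(D(-61) + T(6)) = (69 - 39)*((-61)² + (15 + 6)) = 30*(3721 + 21) = 30*3742 = 112260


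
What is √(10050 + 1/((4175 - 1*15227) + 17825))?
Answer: √461028973223/6773 ≈ 100.25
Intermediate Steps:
√(10050 + 1/((4175 - 1*15227) + 17825)) = √(10050 + 1/((4175 - 15227) + 17825)) = √(10050 + 1/(-11052 + 17825)) = √(10050 + 1/6773) = √(68068651/6773) = √461028973223/6773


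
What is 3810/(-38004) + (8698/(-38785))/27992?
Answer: -172363841333/1719158001620 ≈ -0.10026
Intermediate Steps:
3810/(-38004) + (8698/(-38785))/27992 = 3810*(-1/38004) + (8698*(-1/38785))*(1/27992) = -635/6334 - 8698/38785*1/27992 = -635/6334 - 4349/542834860 = -172363841333/1719158001620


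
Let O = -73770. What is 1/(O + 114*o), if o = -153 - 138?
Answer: -1/106944 ≈ -9.3507e-6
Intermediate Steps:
o = -291
1/(O + 114*o) = 1/(-73770 + 114*(-291)) = 1/(-73770 - 33174) = 1/(-106944) = -1/106944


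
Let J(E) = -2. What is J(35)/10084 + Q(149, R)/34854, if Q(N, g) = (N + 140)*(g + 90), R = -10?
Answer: 58268093/87866934 ≈ 0.66314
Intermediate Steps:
Q(N, g) = (90 + g)*(140 + N) (Q(N, g) = (140 + N)*(90 + g) = (90 + g)*(140 + N))
J(35)/10084 + Q(149, R)/34854 = -2/10084 + (12600 + 90*149 + 140*(-10) + 149*(-10))/34854 = -2*1/10084 + (12600 + 13410 - 1400 - 1490)*(1/34854) = -1/5042 + 23120*(1/34854) = -1/5042 + 11560/17427 = 58268093/87866934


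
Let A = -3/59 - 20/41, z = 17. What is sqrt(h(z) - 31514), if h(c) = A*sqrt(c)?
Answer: sqrt(-184406093354 - 3151957*sqrt(17))/2419 ≈ 177.53*I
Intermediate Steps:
A = -1303/2419 (A = -3*1/59 - 20*1/41 = -3/59 - 20/41 = -1303/2419 ≈ -0.53865)
h(c) = -1303*sqrt(c)/2419
sqrt(h(z) - 31514) = sqrt(-1303*sqrt(17)/2419 - 31514) = sqrt(-31514 - 1303*sqrt(17)/2419)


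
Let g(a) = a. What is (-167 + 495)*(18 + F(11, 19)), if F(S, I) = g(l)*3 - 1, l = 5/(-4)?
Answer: 4346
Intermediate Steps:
l = -5/4 (l = 5*(-1/4) = -5/4 ≈ -1.2500)
F(S, I) = -19/4 (F(S, I) = -5/4*3 - 1 = -15/4 - 1 = -19/4)
(-167 + 495)*(18 + F(11, 19)) = (-167 + 495)*(18 - 19/4) = 328*(53/4) = 4346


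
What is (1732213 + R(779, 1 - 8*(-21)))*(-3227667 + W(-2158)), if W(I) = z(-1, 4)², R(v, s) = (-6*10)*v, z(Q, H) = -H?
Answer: -5440118613923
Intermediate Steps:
R(v, s) = -60*v
W(I) = 16 (W(I) = (-1*4)² = (-4)² = 16)
(1732213 + R(779, 1 - 8*(-21)))*(-3227667 + W(-2158)) = (1732213 - 60*779)*(-3227667 + 16) = (1732213 - 46740)*(-3227651) = 1685473*(-3227651) = -5440118613923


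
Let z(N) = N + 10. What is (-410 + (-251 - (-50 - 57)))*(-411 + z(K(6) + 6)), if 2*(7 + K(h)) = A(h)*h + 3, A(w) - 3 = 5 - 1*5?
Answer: 216891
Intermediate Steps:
A(w) = 3 (A(w) = 3 + (5 - 1*5) = 3 + (5 - 5) = 3 + 0 = 3)
K(h) = -11/2 + 3*h/2 (K(h) = -7 + (3*h + 3)/2 = -7 + (3 + 3*h)/2 = -7 + (3/2 + 3*h/2) = -11/2 + 3*h/2)
z(N) = 10 + N
(-410 + (-251 - (-50 - 57)))*(-411 + z(K(6) + 6)) = (-410 + (-251 - (-50 - 57)))*(-411 + (10 + ((-11/2 + (3/2)*6) + 6))) = (-410 + (-251 - 1*(-107)))*(-411 + (10 + ((-11/2 + 9) + 6))) = (-410 + (-251 + 107))*(-411 + (10 + (7/2 + 6))) = (-410 - 144)*(-411 + (10 + 19/2)) = -554*(-411 + 39/2) = -554*(-783/2) = 216891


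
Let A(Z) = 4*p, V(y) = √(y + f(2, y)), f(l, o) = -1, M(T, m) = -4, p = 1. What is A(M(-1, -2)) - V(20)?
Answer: 4 - √19 ≈ -0.35890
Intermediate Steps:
V(y) = √(-1 + y) (V(y) = √(y - 1) = √(-1 + y))
A(Z) = 4 (A(Z) = 4*1 = 4)
A(M(-1, -2)) - V(20) = 4 - √(-1 + 20) = 4 - √19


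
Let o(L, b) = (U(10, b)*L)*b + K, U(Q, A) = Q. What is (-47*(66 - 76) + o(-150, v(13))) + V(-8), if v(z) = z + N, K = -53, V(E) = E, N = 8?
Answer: -31091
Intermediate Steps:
v(z) = 8 + z (v(z) = z + 8 = 8 + z)
o(L, b) = -53 + 10*L*b (o(L, b) = (10*L)*b - 53 = 10*L*b - 53 = -53 + 10*L*b)
(-47*(66 - 76) + o(-150, v(13))) + V(-8) = (-47*(66 - 76) + (-53 + 10*(-150)*(8 + 13))) - 8 = (-47*(-10) + (-53 + 10*(-150)*21)) - 8 = (470 + (-53 - 31500)) - 8 = (470 - 31553) - 8 = -31083 - 8 = -31091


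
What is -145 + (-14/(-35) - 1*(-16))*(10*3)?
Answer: 347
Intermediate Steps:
-145 + (-14/(-35) - 1*(-16))*(10*3) = -145 + (-14*(-1/35) + 16)*30 = -145 + (⅖ + 16)*30 = -145 + (82/5)*30 = -145 + 492 = 347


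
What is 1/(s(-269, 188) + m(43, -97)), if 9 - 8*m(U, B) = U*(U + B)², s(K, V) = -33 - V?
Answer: -8/127147 ≈ -6.2919e-5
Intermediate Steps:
m(U, B) = 9/8 - U*(B + U)²/8 (m(U, B) = 9/8 - U*(U + B)²/8 = 9/8 - U*(B + U)²/8)
1/(s(-269, 188) + m(43, -97)) = 1/((-33 - 1*188) + (9/8 - ⅛*43*(-97 + 43)²)) = 1/((-33 - 188) + (9/8 - ⅛*43*(-54)²)) = 1/(-221 + (9/8 - ⅛*43*2916)) = 1/(-221 + (9/8 - 31347/2)) = 1/(-221 - 125379/8) = 1/(-127147/8) = -8/127147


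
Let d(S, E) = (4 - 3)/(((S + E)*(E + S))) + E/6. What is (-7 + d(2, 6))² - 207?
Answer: -701183/4096 ≈ -171.19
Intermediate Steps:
d(S, E) = (E + S)⁻² + E/6 (d(S, E) = 1/((E + S)*(E + S)) + E*(⅙) = 1/(E + S)² + E/6 = (E + S)⁻² + E/6)
(-7 + d(2, 6))² - 207 = (-7 + ((6 + 2)⁻² + (⅙)*6))² - 207 = (-7 + (8⁻² + 1))² - 207 = (-7 + (1/64 + 1))² - 207 = (-7 + 65/64)² - 207 = (-383/64)² - 207 = 146689/4096 - 207 = -701183/4096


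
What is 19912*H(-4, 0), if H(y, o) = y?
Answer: -79648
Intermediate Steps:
19912*H(-4, 0) = 19912*(-4) = -79648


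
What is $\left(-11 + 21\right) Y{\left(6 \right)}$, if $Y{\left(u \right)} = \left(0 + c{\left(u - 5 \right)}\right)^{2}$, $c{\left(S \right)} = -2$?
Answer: $40$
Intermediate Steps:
$Y{\left(u \right)} = 4$ ($Y{\left(u \right)} = \left(0 - 2\right)^{2} = \left(-2\right)^{2} = 4$)
$\left(-11 + 21\right) Y{\left(6 \right)} = \left(-11 + 21\right) 4 = 10 \cdot 4 = 40$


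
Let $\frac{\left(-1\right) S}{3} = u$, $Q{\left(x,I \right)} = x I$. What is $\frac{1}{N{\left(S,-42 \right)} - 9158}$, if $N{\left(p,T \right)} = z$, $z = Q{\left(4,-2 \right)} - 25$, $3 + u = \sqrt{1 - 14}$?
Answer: $- \frac{1}{9191} \approx -0.0001088$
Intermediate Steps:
$Q{\left(x,I \right)} = I x$
$u = -3 + i \sqrt{13}$ ($u = -3 + \sqrt{1 - 14} = -3 + \sqrt{-13} = -3 + i \sqrt{13} \approx -3.0 + 3.6056 i$)
$z = -33$ ($z = \left(-2\right) 4 - 25 = -8 - 25 = -33$)
$S = 9 - 3 i \sqrt{13}$ ($S = - 3 \left(-3 + i \sqrt{13}\right) = 9 - 3 i \sqrt{13} \approx 9.0 - 10.817 i$)
$N{\left(p,T \right)} = -33$
$\frac{1}{N{\left(S,-42 \right)} - 9158} = \frac{1}{-33 - 9158} = \frac{1}{-9191} = - \frac{1}{9191}$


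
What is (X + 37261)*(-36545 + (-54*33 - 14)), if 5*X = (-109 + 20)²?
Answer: -7446819066/5 ≈ -1.4894e+9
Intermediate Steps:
X = 7921/5 (X = (-109 + 20)²/5 = (⅕)*(-89)² = (⅕)*7921 = 7921/5 ≈ 1584.2)
(X + 37261)*(-36545 + (-54*33 - 14)) = (7921/5 + 37261)*(-36545 + (-54*33 - 14)) = 194226*(-36545 + (-1782 - 14))/5 = 194226*(-36545 - 1796)/5 = (194226/5)*(-38341) = -7446819066/5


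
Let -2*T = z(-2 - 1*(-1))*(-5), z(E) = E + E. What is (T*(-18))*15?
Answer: 1350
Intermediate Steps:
z(E) = 2*E
T = -5 (T = -2*(-2 - 1*(-1))*(-5)/2 = -2*(-2 + 1)*(-5)/2 = -2*(-1)*(-5)/2 = -(-1)*(-5) = -1/2*10 = -5)
(T*(-18))*15 = -5*(-18)*15 = 90*15 = 1350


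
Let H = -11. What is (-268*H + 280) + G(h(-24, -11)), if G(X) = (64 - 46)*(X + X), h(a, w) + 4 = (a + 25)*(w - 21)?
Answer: 1932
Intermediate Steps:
h(a, w) = -4 + (-21 + w)*(25 + a) (h(a, w) = -4 + (a + 25)*(w - 21) = -4 + (25 + a)*(-21 + w) = -4 + (-21 + w)*(25 + a))
G(X) = 36*X (G(X) = 18*(2*X) = 36*X)
(-268*H + 280) + G(h(-24, -11)) = (-268*(-11) + 280) + 36*(-529 - 21*(-24) + 25*(-11) - 24*(-11)) = (2948 + 280) + 36*(-529 + 504 - 275 + 264) = 3228 + 36*(-36) = 3228 - 1296 = 1932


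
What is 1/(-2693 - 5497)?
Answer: -1/8190 ≈ -0.00012210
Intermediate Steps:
1/(-2693 - 5497) = 1/(-8190) = -1/8190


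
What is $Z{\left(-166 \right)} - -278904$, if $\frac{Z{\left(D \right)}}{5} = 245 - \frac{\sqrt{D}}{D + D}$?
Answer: $280129 + \frac{5 i \sqrt{166}}{332} \approx 2.8013 \cdot 10^{5} + 0.19404 i$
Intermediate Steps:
$Z{\left(D \right)} = 1225 - \frac{5}{2 \sqrt{D}}$ ($Z{\left(D \right)} = 5 \left(245 - \frac{\sqrt{D}}{D + D}\right) = 5 \left(245 - \frac{\sqrt{D}}{2 D}\right) = 5 \left(245 - \frac{1}{2 D} \sqrt{D}\right) = 5 \left(245 - \frac{1}{2 \sqrt{D}}\right) = 1225 - \frac{5}{2 \sqrt{D}}$)
$Z{\left(-166 \right)} - -278904 = \left(1225 - \frac{5}{2 i \sqrt{166}}\right) - -278904 = \left(1225 - \frac{5 \left(- \frac{i \sqrt{166}}{166}\right)}{2}\right) + 278904 = \left(1225 + \frac{5 i \sqrt{166}}{332}\right) + 278904 = 280129 + \frac{5 i \sqrt{166}}{332}$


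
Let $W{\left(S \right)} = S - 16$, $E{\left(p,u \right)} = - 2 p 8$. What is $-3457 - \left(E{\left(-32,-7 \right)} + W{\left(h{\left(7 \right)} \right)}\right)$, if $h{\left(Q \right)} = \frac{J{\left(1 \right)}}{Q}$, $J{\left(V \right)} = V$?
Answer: $- \frac{27672}{7} \approx -3953.1$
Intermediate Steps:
$E{\left(p,u \right)} = - 16 p$
$h{\left(Q \right)} = \frac{1}{Q}$ ($h{\left(Q \right)} = 1 \frac{1}{Q} = \frac{1}{Q}$)
$W{\left(S \right)} = -16 + S$
$-3457 - \left(E{\left(-32,-7 \right)} + W{\left(h{\left(7 \right)} \right)}\right) = -3457 - \left(\left(-16\right) \left(-32\right) - \left(16 - \frac{1}{7}\right)\right) = -3457 - \left(512 + \left(-16 + \frac{1}{7}\right)\right) = -3457 - \left(512 - \frac{111}{7}\right) = -3457 - \frac{3473}{7} = - \frac{27672}{7}$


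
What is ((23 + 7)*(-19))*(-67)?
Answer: 38190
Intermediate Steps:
((23 + 7)*(-19))*(-67) = (30*(-19))*(-67) = -570*(-67) = 38190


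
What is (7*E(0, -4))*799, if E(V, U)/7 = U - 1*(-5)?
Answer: 39151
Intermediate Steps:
E(V, U) = 35 + 7*U (E(V, U) = 7*(U - 1*(-5)) = 7*(U + 5) = 7*(5 + U) = 35 + 7*U)
(7*E(0, -4))*799 = (7*(35 + 7*(-4)))*799 = (7*(35 - 28))*799 = (7*7)*799 = 49*799 = 39151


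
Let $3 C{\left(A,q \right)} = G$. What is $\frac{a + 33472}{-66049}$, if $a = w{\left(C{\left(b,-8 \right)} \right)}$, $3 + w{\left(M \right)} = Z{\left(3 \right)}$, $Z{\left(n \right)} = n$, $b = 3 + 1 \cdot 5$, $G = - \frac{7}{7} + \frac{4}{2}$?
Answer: $- \frac{33472}{66049} \approx -0.50677$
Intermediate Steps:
$G = 1$ ($G = \left(-7\right) \frac{1}{7} + 4 \cdot \frac{1}{2} = -1 + 2 = 1$)
$b = 8$ ($b = 3 + 5 = 8$)
$C{\left(A,q \right)} = \frac{1}{3}$ ($C{\left(A,q \right)} = \frac{1}{3} \cdot 1 = \frac{1}{3}$)
$w{\left(M \right)} = 0$ ($w{\left(M \right)} = -3 + 3 = 0$)
$a = 0$
$\frac{a + 33472}{-66049} = \frac{0 + 33472}{-66049} = 33472 \left(- \frac{1}{66049}\right) = - \frac{33472}{66049}$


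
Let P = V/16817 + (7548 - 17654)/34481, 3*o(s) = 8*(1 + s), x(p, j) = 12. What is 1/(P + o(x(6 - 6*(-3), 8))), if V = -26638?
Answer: 1739600931/57040793168 ≈ 0.030497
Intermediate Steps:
o(s) = 8/3 + 8*s/3 (o(s) = (8*(1 + s))/3 = (8 + 8*s)/3 = 8/3 + 8*s/3)
P = -1088457480/579866977 (P = -26638/16817 + (7548 - 17654)/34481 = -26638*1/16817 - 10106*1/34481 = -26638/16817 - 10106/34481 = -1088457480/579866977 ≈ -1.8771)
1/(P + o(x(6 - 6*(-3), 8))) = 1/(-1088457480/579866977 + (8/3 + (8/3)*12)) = 1/(-1088457480/579866977 + (8/3 + 32)) = 1/(-1088457480/579866977 + 104/3) = 1/(57040793168/1739600931) = 1739600931/57040793168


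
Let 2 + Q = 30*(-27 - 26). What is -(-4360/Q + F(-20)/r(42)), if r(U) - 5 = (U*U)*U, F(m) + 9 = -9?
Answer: -40377103/14744507 ≈ -2.7384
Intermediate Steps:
F(m) = -18 (F(m) = -9 - 9 = -18)
Q = -1592 (Q = -2 + 30*(-27 - 26) = -2 + 30*(-53) = -2 - 1590 = -1592)
r(U) = 5 + U**3 (r(U) = 5 + (U*U)*U = 5 + U**2*U = 5 + U**3)
-(-4360/Q + F(-20)/r(42)) = -(-4360/(-1592) - 18/(5 + 42**3)) = -(-4360*(-1/1592) - 18/(5 + 74088)) = -(545/199 - 18/74093) = -1*40377103/14744507 = -40377103/14744507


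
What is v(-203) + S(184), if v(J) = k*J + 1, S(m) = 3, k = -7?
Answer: 1425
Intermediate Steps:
v(J) = 1 - 7*J (v(J) = -7*J + 1 = 1 - 7*J)
v(-203) + S(184) = (1 - 7*(-203)) + 3 = (1 + 1421) + 3 = 1422 + 3 = 1425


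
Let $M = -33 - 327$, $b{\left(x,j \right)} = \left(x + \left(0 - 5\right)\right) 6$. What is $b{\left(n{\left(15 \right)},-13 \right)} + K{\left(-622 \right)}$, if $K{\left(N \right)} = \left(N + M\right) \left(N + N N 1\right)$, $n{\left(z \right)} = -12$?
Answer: $-379309386$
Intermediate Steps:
$b{\left(x,j \right)} = -30 + 6 x$ ($b{\left(x,j \right)} = \left(x + \left(0 - 5\right)\right) 6 = \left(x - 5\right) 6 = \left(-5 + x\right) 6 = -30 + 6 x$)
$M = -360$ ($M = -33 - 327 = -360$)
$K{\left(N \right)} = \left(-360 + N\right) \left(N + N^{2}\right)$ ($K{\left(N \right)} = \left(N - 360\right) \left(N + N N 1\right) = \left(-360 + N\right) \left(N + N^{2} \cdot 1\right) = \left(-360 + N\right) \left(N + N^{2}\right)$)
$b{\left(n{\left(15 \right)},-13 \right)} + K{\left(-622 \right)} = \left(-30 + 6 \left(-12\right)\right) - 622 \left(-360 + \left(-622\right)^{2} - -223298\right) = \left(-30 - 72\right) - 622 \left(-360 + 386884 + 223298\right) = -102 - 379309284 = -379309386$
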